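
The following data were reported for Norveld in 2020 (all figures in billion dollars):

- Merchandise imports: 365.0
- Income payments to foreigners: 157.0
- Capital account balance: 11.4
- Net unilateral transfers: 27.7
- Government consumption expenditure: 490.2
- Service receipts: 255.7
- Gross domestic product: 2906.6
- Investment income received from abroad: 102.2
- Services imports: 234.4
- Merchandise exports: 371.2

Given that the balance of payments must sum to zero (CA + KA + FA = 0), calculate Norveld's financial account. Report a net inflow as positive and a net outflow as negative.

-11.8

Goods balance = 371.2 - 365.0 = 6.2
Services balance = 255.7 - 234.4 = 21.3
Trade balance (goods + services) = 6.2 + 21.3 = 27.5
Net primary income = 102.2 - 157.0 = -54.8
Net secondary income = 27.7
Current account = 27.5 + (-54.8) + 27.7 = 0.4
Financial account = -(0.4 + 11.4) = -11.8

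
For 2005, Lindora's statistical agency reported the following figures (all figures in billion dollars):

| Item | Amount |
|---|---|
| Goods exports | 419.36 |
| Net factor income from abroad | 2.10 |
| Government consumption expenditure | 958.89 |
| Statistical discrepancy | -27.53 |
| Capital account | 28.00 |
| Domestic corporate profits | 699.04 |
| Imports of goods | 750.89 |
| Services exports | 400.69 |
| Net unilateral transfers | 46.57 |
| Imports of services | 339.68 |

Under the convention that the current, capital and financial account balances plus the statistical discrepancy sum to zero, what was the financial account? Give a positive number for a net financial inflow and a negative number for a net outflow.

221.38

Goods balance = 419.36 - 750.89 = -331.53
Services balance = 400.69 - 339.68 = 61.01
Trade balance (goods + services) = -331.53 + 61.01 = -270.52
Net primary income = 2.10
Net secondary income = 46.57
Current account = -270.52 + 2.10 + 46.57 = -221.85
Financial account = -(-221.85 + 28.00 + (-27.53)) = 221.38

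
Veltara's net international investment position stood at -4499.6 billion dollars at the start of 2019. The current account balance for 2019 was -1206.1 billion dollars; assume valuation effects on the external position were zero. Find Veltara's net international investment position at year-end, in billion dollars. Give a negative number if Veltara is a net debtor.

With no valuation effects, change in NIIP = current account = -1206.1
End-of-year NIIP = -4499.6 + (-1206.1) = -5705.7

-5705.7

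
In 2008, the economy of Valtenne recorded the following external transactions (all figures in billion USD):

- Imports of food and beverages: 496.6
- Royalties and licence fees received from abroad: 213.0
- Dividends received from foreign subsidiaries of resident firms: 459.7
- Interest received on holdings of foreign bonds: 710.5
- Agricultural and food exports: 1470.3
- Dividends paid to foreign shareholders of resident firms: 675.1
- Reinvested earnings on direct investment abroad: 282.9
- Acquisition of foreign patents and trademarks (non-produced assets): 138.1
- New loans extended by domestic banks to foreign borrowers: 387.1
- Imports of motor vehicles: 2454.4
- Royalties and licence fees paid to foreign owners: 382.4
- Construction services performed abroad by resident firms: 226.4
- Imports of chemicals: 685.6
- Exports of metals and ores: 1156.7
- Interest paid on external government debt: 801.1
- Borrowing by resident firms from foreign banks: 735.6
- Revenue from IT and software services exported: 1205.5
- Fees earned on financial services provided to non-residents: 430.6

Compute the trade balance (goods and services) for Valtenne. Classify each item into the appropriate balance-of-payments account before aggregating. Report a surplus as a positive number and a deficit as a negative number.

Goods: -2454.4 + 1156.7 - 496.6 - 685.6 + 1470.3 = -1009.6
Services: 430.6 + 1205.5 + 213.0 - 382.4 + 226.4 = 1693.1
Trade balance = -1009.6 + 1693.1 = 683.5
(Excluded from the trade balance — primary income: dividends received from foreign subsidiaries of resident firms 459.7, interest received on holdings of foreign bonds 710.5, dividends paid to foreign shareholders of resident firms 675.1, reinvested earnings on direct investment abroad 282.9, interest paid on external government debt 801.1; capital account: acquisition of foreign patents and trademarks (non-produced assets) 138.1; financial account: new loans extended by domestic banks to foreign borrowers 387.1, borrowing by resident firms from foreign banks 735.6.)

683.5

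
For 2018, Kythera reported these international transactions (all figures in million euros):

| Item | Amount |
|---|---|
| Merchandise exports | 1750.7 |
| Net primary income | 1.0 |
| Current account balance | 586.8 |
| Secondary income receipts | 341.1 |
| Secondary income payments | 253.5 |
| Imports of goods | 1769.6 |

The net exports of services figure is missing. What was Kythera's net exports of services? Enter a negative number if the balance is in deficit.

Current account = goods balance + services balance + net primary income + net secondary income
Sum of the known components = 69.7
Net exports of services = CA - (known components) = 586.8 - 69.7 = 517.1

517.1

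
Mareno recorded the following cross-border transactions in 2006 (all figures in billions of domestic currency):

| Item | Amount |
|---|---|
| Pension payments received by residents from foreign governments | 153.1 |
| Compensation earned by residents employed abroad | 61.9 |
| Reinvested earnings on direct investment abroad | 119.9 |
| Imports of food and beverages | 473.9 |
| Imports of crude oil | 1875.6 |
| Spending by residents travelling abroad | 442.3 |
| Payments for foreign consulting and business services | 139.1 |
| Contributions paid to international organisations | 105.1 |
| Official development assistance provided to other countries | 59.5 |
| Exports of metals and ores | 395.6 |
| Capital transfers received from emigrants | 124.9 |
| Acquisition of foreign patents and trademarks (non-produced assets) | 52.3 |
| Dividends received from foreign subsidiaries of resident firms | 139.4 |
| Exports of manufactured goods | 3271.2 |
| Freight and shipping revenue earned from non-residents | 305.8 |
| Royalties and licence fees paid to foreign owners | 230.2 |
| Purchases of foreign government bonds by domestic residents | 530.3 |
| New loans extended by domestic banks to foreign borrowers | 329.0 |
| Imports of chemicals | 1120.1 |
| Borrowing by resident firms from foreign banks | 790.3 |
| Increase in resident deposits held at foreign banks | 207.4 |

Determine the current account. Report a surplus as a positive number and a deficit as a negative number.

Goods: -473.9 + 3271.2 + 395.6 - 1120.1 - 1875.6 = 197.2
Services: -442.3 + 305.8 - 230.2 - 139.1 = -505.8
Primary income: 61.9 + 119.9 + 139.4 = 321.2
Secondary income: 153.1 - 105.1 - 59.5 = -11.5
Current account = 197.2 + (-505.8) + 321.2 + (-11.5) = 1.1
(Excluded from the current account — capital account: capital transfers received from emigrants 124.9, acquisition of foreign patents and trademarks (non-produced assets) 52.3; financial account: purchases of foreign government bonds by domestic residents 530.3, new loans extended by domestic banks to foreign borrowers 329.0, borrowing by resident firms from foreign banks 790.3, increase in resident deposits held at foreign banks 207.4.)

1.1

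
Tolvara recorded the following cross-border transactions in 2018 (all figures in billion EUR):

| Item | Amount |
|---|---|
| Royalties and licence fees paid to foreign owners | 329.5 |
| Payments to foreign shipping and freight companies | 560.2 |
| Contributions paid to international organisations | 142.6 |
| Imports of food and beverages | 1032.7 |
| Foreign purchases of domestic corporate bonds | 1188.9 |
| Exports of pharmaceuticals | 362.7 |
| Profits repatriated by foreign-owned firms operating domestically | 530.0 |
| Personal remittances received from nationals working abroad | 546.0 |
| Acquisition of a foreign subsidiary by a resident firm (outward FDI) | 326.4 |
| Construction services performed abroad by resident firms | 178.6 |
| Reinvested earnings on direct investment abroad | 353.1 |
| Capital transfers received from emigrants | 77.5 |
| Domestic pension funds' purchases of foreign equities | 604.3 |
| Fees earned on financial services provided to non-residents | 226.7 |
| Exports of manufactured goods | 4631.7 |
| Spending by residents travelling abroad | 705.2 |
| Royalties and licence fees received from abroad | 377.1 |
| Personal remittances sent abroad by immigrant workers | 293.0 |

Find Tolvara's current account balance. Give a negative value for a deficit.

3082.7

Goods: 362.7 - 1032.7 + 4631.7 = 3961.7
Services: 226.7 - 560.2 + 377.1 + 178.6 - 329.5 - 705.2 = -812.5
Primary income: -530.0 + 353.1 = -176.9
Secondary income: -293.0 + 546.0 - 142.6 = 110.4
Current account = 3961.7 + (-812.5) + (-176.9) + 110.4 = 3082.7
(Excluded from the current account — financial account: foreign purchases of domestic corporate bonds 1188.9, acquisition of a foreign subsidiary by a resident firm (outward FDI) 326.4, domestic pension funds' purchases of foreign equities 604.3; capital account: capital transfers received from emigrants 77.5.)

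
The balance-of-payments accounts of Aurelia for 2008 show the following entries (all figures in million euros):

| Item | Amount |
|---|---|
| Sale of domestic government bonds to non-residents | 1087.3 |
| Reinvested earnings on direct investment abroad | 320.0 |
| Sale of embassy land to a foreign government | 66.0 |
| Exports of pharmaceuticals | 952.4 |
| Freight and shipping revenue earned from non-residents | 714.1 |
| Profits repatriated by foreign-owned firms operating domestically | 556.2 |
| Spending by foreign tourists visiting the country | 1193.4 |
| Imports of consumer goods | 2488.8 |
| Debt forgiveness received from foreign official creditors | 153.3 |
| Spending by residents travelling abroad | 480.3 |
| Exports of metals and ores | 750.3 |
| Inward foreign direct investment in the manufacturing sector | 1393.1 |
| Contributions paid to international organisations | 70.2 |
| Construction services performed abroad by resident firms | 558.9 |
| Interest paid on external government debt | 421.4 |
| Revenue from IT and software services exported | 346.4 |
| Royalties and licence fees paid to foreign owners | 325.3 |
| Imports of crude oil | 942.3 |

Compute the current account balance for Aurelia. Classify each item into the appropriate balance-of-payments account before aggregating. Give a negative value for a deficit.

Goods: -2488.8 - 942.3 + 952.4 + 750.3 = -1728.4
Services: 714.1 - 325.3 + 1193.4 - 480.3 + 346.4 + 558.9 = 2007.2
Primary income: 320.0 - 556.2 - 421.4 = -657.6
Secondary income: -70.2
Current account = (-1728.4) + 2007.2 + (-657.6) + (-70.2) = -449.0
(Excluded from the current account — financial account: sale of domestic government bonds to non-residents 1087.3, inward foreign direct investment in the manufacturing sector 1393.1; capital account: sale of embassy land to a foreign government 66.0, debt forgiveness received from foreign official creditors 153.3.)

-449.0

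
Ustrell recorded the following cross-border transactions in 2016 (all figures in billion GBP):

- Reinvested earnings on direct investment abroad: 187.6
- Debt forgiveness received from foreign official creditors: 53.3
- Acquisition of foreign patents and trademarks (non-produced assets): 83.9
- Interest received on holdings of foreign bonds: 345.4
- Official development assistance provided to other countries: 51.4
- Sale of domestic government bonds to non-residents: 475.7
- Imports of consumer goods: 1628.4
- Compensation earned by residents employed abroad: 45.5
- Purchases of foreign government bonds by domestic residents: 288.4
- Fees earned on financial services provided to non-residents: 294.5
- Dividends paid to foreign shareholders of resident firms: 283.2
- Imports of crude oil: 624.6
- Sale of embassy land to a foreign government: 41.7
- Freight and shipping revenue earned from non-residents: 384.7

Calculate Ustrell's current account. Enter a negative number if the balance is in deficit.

Goods: -624.6 - 1628.4 = -2253.0
Services: 294.5 + 384.7 = 679.2
Primary income: 45.5 + 345.4 - 283.2 + 187.6 = 295.3
Secondary income: -51.4
Current account = (-2253.0) + 679.2 + 295.3 + (-51.4) = -1329.9
(Excluded from the current account — capital account: debt forgiveness received from foreign official creditors 53.3, acquisition of foreign patents and trademarks (non-produced assets) 83.9, sale of embassy land to a foreign government 41.7; financial account: sale of domestic government bonds to non-residents 475.7, purchases of foreign government bonds by domestic residents 288.4.)

-1329.9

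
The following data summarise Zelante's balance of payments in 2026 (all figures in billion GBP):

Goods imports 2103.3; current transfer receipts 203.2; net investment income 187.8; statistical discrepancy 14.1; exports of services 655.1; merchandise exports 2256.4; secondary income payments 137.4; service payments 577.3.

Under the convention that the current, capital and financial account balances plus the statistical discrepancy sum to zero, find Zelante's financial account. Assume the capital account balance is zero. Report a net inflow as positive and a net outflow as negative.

Goods balance = 2256.4 - 2103.3 = 153.1
Services balance = 655.1 - 577.3 = 77.8
Trade balance (goods + services) = 153.1 + 77.8 = 230.9
Net primary income = 187.8
Net secondary income = 203.2 - 137.4 = 65.8
Current account = 230.9 + 187.8 + 65.8 = 484.5
Financial account = -(484.5 + 14.1) = -498.6

-498.6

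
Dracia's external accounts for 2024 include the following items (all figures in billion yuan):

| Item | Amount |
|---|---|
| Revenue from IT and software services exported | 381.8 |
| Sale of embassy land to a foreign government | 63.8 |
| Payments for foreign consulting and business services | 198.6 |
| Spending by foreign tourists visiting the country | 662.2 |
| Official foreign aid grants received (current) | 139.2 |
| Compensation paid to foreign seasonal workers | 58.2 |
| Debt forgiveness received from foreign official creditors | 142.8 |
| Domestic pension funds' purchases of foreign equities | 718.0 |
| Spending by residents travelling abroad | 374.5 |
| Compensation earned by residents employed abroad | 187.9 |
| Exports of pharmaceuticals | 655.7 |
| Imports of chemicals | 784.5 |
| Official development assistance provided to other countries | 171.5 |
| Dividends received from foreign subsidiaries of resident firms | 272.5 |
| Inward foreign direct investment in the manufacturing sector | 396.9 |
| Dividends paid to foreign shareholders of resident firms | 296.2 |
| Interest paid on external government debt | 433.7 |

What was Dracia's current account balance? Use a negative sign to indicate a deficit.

-17.9

Goods: -784.5 + 655.7 = -128.8
Services: 662.2 - 198.6 - 374.5 + 381.8 = 470.9
Primary income: 272.5 - 433.7 + 187.9 - 296.2 - 58.2 = -327.7
Secondary income: -171.5 + 139.2 = -32.3
Current account = (-128.8) + 470.9 + (-327.7) + (-32.3) = -17.9
(Excluded from the current account — capital account: sale of embassy land to a foreign government 63.8, debt forgiveness received from foreign official creditors 142.8; financial account: domestic pension funds' purchases of foreign equities 718.0, inward foreign direct investment in the manufacturing sector 396.9.)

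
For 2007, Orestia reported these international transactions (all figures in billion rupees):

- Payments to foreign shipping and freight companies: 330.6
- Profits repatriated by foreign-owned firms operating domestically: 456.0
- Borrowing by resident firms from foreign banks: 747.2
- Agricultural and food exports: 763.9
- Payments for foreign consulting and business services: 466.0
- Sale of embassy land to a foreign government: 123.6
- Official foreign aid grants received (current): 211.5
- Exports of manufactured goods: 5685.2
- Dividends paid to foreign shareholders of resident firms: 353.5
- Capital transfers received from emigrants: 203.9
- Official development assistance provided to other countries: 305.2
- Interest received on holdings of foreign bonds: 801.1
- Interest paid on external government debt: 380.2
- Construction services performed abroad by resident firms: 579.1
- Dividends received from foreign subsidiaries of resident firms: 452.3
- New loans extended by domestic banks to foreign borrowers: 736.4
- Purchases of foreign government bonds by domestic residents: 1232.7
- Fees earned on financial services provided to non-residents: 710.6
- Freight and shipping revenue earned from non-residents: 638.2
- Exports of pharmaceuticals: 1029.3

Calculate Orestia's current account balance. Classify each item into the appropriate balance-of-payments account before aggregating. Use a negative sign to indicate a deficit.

Goods: 763.9 + 5685.2 + 1029.3 = 7478.4
Services: 638.2 + 579.1 + 710.6 - 466.0 - 330.6 = 1131.3
Primary income: -380.2 - 353.5 + 452.3 + 801.1 - 456.0 = 63.7
Secondary income: -305.2 + 211.5 = -93.7
Current account = 7478.4 + 1131.3 + 63.7 + (-93.7) = 8579.7
(Excluded from the current account — financial account: borrowing by resident firms from foreign banks 747.2, new loans extended by domestic banks to foreign borrowers 736.4, purchases of foreign government bonds by domestic residents 1232.7; capital account: sale of embassy land to a foreign government 123.6, capital transfers received from emigrants 203.9.)

8579.7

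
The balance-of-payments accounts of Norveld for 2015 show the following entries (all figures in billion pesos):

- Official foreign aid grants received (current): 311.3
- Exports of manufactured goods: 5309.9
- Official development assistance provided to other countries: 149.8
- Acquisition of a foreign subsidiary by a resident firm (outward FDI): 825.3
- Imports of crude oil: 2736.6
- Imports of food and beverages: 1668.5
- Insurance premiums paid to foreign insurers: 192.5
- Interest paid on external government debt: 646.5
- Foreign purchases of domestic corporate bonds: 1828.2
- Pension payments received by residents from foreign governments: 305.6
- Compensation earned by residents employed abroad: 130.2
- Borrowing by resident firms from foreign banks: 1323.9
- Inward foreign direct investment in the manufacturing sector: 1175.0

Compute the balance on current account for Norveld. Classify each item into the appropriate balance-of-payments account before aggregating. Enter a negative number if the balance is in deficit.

Goods: -2736.6 - 1668.5 + 5309.9 = 904.8
Services: -192.5
Primary income: -646.5 + 130.2 = -516.3
Secondary income: 311.3 + 305.6 - 149.8 = 467.1
Current account = 904.8 + (-192.5) + (-516.3) + 467.1 = 663.1
(Excluded from the current account — financial account: acquisition of a foreign subsidiary by a resident firm (outward FDI) 825.3, foreign purchases of domestic corporate bonds 1828.2, borrowing by resident firms from foreign banks 1323.9, inward foreign direct investment in the manufacturing sector 1175.0.)

663.1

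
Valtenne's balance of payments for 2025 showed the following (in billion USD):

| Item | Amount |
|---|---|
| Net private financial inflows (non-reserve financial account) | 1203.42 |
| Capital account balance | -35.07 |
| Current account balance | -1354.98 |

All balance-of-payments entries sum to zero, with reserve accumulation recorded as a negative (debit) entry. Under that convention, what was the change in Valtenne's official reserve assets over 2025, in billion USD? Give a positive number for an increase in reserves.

-186.63

Official reserve transactions balance = -((-1354.98) + (-35.07) + 1203.42) = 186.63
An accumulation of reserves is recorded as a debit (negative entry), so the change in the stock of reserves is the negative of that balance.
Change in official reserves = -(186.63) = -186.63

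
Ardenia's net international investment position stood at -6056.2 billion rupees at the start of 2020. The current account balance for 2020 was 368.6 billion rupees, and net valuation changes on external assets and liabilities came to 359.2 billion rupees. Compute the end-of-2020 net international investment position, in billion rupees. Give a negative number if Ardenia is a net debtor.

Change in NIIP = current account + net valuation change = 368.6 + 359.2 = 727.8
End-of-year NIIP = -6056.2 + 727.8 = -5328.4

-5328.4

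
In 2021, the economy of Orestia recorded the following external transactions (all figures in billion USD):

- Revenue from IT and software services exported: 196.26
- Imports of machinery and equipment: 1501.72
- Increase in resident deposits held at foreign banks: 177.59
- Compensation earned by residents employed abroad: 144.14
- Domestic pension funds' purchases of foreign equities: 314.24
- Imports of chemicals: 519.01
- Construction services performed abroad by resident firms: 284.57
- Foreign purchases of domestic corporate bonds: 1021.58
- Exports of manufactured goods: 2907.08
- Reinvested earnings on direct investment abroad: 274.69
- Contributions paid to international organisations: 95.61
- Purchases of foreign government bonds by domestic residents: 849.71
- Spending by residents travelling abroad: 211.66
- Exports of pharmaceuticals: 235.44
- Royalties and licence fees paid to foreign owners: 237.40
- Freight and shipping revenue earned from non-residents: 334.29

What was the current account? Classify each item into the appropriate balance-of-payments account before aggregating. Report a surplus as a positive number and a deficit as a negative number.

Goods: 235.44 + 2907.08 - 1501.72 - 519.01 = 1121.79
Services: -211.66 + 196.26 + 334.29 + 284.57 - 237.40 = 366.06
Primary income: 144.14 + 274.69 = 418.83
Secondary income: -95.61
Current account = 1121.79 + 366.06 + 418.83 + (-95.61) = 1811.07
(Excluded from the current account — financial account: increase in resident deposits held at foreign banks 177.59, domestic pension funds' purchases of foreign equities 314.24, foreign purchases of domestic corporate bonds 1021.58, purchases of foreign government bonds by domestic residents 849.71.)

1811.07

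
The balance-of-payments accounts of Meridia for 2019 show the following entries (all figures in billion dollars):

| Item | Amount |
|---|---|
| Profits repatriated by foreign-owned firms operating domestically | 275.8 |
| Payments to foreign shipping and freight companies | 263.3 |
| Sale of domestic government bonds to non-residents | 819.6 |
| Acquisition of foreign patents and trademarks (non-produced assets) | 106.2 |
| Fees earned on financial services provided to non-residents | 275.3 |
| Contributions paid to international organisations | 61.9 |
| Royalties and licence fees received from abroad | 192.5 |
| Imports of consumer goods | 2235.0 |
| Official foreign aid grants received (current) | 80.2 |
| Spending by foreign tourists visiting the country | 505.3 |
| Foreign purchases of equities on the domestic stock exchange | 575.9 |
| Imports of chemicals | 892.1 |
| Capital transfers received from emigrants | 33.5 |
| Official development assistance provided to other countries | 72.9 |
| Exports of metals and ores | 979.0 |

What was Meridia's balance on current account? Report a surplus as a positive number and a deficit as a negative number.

Goods: -892.1 + 979.0 - 2235.0 = -2148.1
Services: 505.3 + 275.3 + 192.5 - 263.3 = 709.8
Primary income: -275.8
Secondary income: -72.9 + 80.2 - 61.9 = -54.6
Current account = (-2148.1) + 709.8 + (-275.8) + (-54.6) = -1768.7
(Excluded from the current account — financial account: sale of domestic government bonds to non-residents 819.6, foreign purchases of equities on the domestic stock exchange 575.9; capital account: acquisition of foreign patents and trademarks (non-produced assets) 106.2, capital transfers received from emigrants 33.5.)

-1768.7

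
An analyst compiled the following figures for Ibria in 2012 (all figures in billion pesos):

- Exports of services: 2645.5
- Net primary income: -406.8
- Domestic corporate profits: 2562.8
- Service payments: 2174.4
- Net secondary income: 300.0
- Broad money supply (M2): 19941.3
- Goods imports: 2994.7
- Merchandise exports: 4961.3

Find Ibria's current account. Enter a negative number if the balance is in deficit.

Goods balance = 4961.3 - 2994.7 = 1966.6
Services balance = 2645.5 - 2174.4 = 471.1
Trade balance (goods + services) = 1966.6 + 471.1 = 2437.7
Net primary income = -406.8
Net secondary income = 300.0
Current account = 2437.7 + (-406.8) + 300.0 = 2330.9

2330.9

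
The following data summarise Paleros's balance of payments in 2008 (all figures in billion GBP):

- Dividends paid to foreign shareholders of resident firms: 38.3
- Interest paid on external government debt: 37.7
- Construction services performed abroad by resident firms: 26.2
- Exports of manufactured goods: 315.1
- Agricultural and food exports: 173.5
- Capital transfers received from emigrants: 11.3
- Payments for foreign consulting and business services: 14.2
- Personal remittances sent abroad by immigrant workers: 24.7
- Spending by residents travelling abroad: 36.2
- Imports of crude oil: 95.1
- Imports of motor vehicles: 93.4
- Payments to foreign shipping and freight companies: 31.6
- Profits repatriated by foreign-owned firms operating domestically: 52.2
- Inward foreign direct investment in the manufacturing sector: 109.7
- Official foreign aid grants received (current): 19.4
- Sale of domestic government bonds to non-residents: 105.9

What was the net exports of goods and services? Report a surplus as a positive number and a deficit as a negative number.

244.3

Goods: 315.1 - 95.1 + 173.5 - 93.4 = 300.1
Services: 26.2 - 14.2 - 31.6 - 36.2 = -55.8
Trade balance = 300.1 + (-55.8) = 244.3
(Excluded from the trade balance — primary income: dividends paid to foreign shareholders of resident firms 38.3, interest paid on external government debt 37.7, profits repatriated by foreign-owned firms operating domestically 52.2; capital account: capital transfers received from emigrants 11.3; secondary income: personal remittances sent abroad by immigrant workers 24.7, official foreign aid grants received (current) 19.4; financial account: inward foreign direct investment in the manufacturing sector 109.7, sale of domestic government bonds to non-residents 105.9.)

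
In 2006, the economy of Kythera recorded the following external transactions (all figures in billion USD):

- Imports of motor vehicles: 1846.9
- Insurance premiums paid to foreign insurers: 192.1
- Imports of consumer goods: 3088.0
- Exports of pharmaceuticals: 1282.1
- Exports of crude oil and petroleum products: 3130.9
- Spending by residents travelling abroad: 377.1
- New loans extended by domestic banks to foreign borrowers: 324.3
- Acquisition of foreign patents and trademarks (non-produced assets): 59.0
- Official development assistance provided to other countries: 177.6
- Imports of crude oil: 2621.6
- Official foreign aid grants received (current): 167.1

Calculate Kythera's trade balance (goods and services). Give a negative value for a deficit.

-3712.7

Goods: -1846.9 - 2621.6 + 1282.1 - 3088.0 + 3130.9 = -3143.5
Services: -192.1 - 377.1 = -569.2
Trade balance = -3143.5 + (-569.2) = -3712.7
(Excluded from the trade balance — financial account: new loans extended by domestic banks to foreign borrowers 324.3; capital account: acquisition of foreign patents and trademarks (non-produced assets) 59.0; secondary income: official development assistance provided to other countries 177.6, official foreign aid grants received (current) 167.1.)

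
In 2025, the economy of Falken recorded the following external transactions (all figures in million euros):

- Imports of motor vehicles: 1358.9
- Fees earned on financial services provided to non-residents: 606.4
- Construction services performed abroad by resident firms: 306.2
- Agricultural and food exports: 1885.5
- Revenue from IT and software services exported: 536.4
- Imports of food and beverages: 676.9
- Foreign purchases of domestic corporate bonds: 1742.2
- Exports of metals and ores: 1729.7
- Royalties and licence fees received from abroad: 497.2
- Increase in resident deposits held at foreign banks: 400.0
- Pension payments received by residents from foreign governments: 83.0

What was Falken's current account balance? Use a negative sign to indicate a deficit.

3608.6

Goods: -676.9 - 1358.9 + 1885.5 + 1729.7 = 1579.4
Services: 536.4 + 306.2 + 606.4 + 497.2 = 1946.2
Secondary income: 83.0
Current account = 1579.4 + 1946.2 + 83.0 = 3608.6
(Excluded from the current account — financial account: foreign purchases of domestic corporate bonds 1742.2, increase in resident deposits held at foreign banks 400.0.)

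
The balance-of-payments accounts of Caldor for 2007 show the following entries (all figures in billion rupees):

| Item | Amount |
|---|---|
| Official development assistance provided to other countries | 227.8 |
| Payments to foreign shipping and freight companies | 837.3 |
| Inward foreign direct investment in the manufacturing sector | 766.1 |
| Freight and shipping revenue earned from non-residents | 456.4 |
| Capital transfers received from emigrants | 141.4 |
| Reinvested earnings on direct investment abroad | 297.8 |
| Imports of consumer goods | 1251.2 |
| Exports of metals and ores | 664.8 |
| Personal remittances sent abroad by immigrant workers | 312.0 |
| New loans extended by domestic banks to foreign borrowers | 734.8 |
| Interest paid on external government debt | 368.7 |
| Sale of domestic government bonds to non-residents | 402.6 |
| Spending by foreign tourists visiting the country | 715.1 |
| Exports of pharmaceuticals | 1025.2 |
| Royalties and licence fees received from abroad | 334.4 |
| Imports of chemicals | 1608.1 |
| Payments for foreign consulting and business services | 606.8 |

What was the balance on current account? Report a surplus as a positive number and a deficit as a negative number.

-1718.2

Goods: -1251.2 + 664.8 + 1025.2 - 1608.1 = -1169.3
Services: -837.3 + 334.4 + 456.4 + 715.1 - 606.8 = 61.8
Primary income: 297.8 - 368.7 = -70.9
Secondary income: -227.8 - 312.0 = -539.8
Current account = (-1169.3) + 61.8 + (-70.9) + (-539.8) = -1718.2
(Excluded from the current account — financial account: inward foreign direct investment in the manufacturing sector 766.1, new loans extended by domestic banks to foreign borrowers 734.8, sale of domestic government bonds to non-residents 402.6; capital account: capital transfers received from emigrants 141.4.)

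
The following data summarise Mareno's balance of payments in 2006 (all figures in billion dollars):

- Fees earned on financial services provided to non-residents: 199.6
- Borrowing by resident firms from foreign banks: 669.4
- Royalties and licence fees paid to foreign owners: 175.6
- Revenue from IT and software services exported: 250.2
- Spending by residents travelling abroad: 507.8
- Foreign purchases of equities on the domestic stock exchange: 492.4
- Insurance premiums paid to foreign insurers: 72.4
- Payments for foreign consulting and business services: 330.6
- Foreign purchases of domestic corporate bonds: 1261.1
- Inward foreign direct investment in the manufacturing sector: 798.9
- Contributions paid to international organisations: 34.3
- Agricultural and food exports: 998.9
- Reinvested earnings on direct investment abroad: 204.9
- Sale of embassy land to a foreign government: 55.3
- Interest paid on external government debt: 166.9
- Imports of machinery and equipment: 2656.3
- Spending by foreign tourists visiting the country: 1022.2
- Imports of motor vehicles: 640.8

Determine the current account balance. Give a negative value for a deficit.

-1908.9

Goods: -2656.3 - 640.8 + 998.9 = -2298.2
Services: -72.4 + 199.6 - 507.8 + 250.2 - 330.6 - 175.6 + 1022.2 = 385.6
Primary income: 204.9 - 166.9 = 38.0
Secondary income: -34.3
Current account = (-2298.2) + 385.6 + 38.0 + (-34.3) = -1908.9
(Excluded from the current account — financial account: borrowing by resident firms from foreign banks 669.4, foreign purchases of equities on the domestic stock exchange 492.4, foreign purchases of domestic corporate bonds 1261.1, inward foreign direct investment in the manufacturing sector 798.9; capital account: sale of embassy land to a foreign government 55.3.)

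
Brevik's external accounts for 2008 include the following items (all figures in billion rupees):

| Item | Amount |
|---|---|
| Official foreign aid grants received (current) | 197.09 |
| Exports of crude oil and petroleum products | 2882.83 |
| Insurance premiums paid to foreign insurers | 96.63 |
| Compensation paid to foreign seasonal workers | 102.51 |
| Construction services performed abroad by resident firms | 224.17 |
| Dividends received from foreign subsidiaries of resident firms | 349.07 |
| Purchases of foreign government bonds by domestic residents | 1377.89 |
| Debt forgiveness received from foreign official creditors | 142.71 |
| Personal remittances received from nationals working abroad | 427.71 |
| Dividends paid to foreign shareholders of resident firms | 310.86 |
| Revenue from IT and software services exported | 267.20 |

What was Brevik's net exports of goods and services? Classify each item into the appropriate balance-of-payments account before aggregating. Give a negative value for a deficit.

3277.57

Goods: 2882.83
Services: -96.63 + 224.17 + 267.20 = 394.74
Trade balance = 2882.83 + 394.74 = 3277.57
(Excluded from the trade balance — secondary income: official foreign aid grants received (current) 197.09, personal remittances received from nationals working abroad 427.71; primary income: compensation paid to foreign seasonal workers 102.51, dividends received from foreign subsidiaries of resident firms 349.07, dividends paid to foreign shareholders of resident firms 310.86; financial account: purchases of foreign government bonds by domestic residents 1377.89; capital account: debt forgiveness received from foreign official creditors 142.71.)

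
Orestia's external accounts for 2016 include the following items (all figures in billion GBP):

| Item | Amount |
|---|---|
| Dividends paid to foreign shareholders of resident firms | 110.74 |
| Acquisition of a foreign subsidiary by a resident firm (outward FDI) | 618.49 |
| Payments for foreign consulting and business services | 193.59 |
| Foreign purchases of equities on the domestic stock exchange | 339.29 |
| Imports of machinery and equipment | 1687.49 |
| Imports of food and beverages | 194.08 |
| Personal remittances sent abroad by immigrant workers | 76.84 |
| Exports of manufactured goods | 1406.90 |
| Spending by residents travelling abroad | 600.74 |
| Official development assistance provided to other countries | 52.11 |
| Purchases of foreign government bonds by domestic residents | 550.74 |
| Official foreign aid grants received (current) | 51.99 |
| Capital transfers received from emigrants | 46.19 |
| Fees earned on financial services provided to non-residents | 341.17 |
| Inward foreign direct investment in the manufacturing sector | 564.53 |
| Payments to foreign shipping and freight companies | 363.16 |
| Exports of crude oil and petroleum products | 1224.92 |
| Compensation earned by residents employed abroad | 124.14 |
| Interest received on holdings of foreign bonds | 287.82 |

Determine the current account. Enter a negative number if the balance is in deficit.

158.19

Goods: 1224.92 + 1406.90 - 194.08 - 1687.49 = 750.25
Services: 341.17 - 363.16 - 600.74 - 193.59 = -816.32
Primary income: 287.82 + 124.14 - 110.74 = 301.22
Secondary income: -76.84 + 51.99 - 52.11 = -76.96
Current account = 750.25 + (-816.32) + 301.22 + (-76.96) = 158.19
(Excluded from the current account — financial account: acquisition of a foreign subsidiary by a resident firm (outward FDI) 618.49, foreign purchases of equities on the domestic stock exchange 339.29, purchases of foreign government bonds by domestic residents 550.74, inward foreign direct investment in the manufacturing sector 564.53; capital account: capital transfers received from emigrants 46.19.)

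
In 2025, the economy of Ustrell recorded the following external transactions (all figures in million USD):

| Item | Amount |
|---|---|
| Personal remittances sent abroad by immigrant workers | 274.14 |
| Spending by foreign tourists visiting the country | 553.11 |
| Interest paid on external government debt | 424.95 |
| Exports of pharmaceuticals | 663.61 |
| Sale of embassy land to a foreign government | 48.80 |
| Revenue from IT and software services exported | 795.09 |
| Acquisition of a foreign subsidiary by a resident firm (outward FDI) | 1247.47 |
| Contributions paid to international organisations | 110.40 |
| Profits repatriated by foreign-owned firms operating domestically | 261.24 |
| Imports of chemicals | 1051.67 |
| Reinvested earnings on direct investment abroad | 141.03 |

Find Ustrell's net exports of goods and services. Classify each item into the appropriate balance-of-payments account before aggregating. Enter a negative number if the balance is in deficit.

Goods: 663.61 - 1051.67 = -388.06
Services: 553.11 + 795.09 = 1348.20
Trade balance = -388.06 + 1348.20 = 960.14
(Excluded from the trade balance — secondary income: personal remittances sent abroad by immigrant workers 274.14, contributions paid to international organisations 110.40; primary income: interest paid on external government debt 424.95, profits repatriated by foreign-owned firms operating domestically 261.24, reinvested earnings on direct investment abroad 141.03; capital account: sale of embassy land to a foreign government 48.80; financial account: acquisition of a foreign subsidiary by a resident firm (outward FDI) 1247.47.)

960.14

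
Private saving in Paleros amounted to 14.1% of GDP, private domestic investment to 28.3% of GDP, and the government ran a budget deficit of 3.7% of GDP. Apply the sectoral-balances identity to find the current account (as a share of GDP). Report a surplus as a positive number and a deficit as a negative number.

By the sectoral-balances identity, CA = (S_private - I) + (T - G).
Private balance = 14.1 - 28.3 = -14.2
Government balance (T - G) = -3.7
CA = -14.2 + (-3.7) = -17.9

-17.9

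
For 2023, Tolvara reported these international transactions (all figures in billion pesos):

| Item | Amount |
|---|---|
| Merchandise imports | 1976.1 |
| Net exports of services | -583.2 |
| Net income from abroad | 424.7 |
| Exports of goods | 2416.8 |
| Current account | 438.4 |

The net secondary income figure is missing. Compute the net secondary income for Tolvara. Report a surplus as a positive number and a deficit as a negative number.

Current account = goods balance + services balance + net primary income + net secondary income
Sum of the known components = 282.2
Net secondary income = CA - (known components) = 438.4 - 282.2 = 156.2

156.2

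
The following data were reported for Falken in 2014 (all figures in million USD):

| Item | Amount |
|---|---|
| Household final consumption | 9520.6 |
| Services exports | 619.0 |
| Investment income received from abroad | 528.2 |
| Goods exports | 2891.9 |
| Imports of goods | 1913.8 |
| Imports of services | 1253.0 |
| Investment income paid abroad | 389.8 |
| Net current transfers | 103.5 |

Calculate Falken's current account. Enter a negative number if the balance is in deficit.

Goods balance = 2891.9 - 1913.8 = 978.1
Services balance = 619.0 - 1253.0 = -634.0
Trade balance (goods + services) = 978.1 + (-634.0) = 344.1
Net primary income = 528.2 - 389.8 = 138.4
Net secondary income = 103.5
Current account = 344.1 + 138.4 + 103.5 = 586.0

586.0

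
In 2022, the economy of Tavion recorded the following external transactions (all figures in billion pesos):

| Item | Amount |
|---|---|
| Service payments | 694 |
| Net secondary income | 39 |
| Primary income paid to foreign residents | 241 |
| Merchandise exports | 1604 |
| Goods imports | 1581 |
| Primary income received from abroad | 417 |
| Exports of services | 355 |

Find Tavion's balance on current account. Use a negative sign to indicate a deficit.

Goods balance = 1604 - 1581 = 23
Services balance = 355 - 694 = -339
Trade balance (goods + services) = 23 + (-339) = -316
Net primary income = 417 - 241 = 176
Net secondary income = 39
Current account = -316 + 176 + 39 = -101

-101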